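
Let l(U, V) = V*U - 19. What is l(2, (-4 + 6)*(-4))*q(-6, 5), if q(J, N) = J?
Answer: 210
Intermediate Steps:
l(U, V) = -19 + U*V (l(U, V) = U*V - 19 = -19 + U*V)
l(2, (-4 + 6)*(-4))*q(-6, 5) = (-19 + 2*((-4 + 6)*(-4)))*(-6) = (-19 + 2*(2*(-4)))*(-6) = (-19 + 2*(-8))*(-6) = (-19 - 16)*(-6) = -35*(-6) = 210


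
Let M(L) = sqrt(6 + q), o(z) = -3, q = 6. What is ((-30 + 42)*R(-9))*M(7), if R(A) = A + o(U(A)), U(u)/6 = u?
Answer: -288*sqrt(3) ≈ -498.83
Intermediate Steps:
U(u) = 6*u
M(L) = 2*sqrt(3) (M(L) = sqrt(6 + 6) = sqrt(12) = 2*sqrt(3))
R(A) = -3 + A (R(A) = A - 3 = -3 + A)
((-30 + 42)*R(-9))*M(7) = ((-30 + 42)*(-3 - 9))*(2*sqrt(3)) = (12*(-12))*(2*sqrt(3)) = -288*sqrt(3)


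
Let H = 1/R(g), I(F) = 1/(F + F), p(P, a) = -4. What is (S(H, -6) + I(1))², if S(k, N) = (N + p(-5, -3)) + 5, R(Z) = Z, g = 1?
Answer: 81/4 ≈ 20.250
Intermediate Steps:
I(F) = 1/(2*F)
H = 1 (H = 1/1 = 1)
S(k, N) = 1 + N (S(k, N) = (N - 4) + 5 = (-4 + N) + 5 = 1 + N)
(S(H, -6) + I(1))² = ((1 - 6) + (½)/1)² = (-5 + (½)*1)² = (-5 + ½)² = (-9/2)² = 81/4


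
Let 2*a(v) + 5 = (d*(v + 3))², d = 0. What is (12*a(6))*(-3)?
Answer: 90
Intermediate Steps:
a(v) = -5/2 (a(v) = -5/2 + (0*(v + 3))²/2 = -5/2 + (0*(3 + v))²/2 = -5/2 + (½)*0² = -5/2 + (½)*0 = -5/2 + 0 = -5/2)
(12*a(6))*(-3) = (12*(-5/2))*(-3) = -30*(-3) = 90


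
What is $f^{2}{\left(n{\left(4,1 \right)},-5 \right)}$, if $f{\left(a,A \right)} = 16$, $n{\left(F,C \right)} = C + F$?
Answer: $256$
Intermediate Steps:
$f^{2}{\left(n{\left(4,1 \right)},-5 \right)} = 16^{2} = 256$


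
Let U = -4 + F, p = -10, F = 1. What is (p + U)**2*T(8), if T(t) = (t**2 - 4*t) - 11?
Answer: 3549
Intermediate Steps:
T(t) = -11 + t**2 - 4*t
U = -3 (U = -4 + 1 = -3)
(p + U)**2*T(8) = (-10 - 3)**2*(-11 + 8**2 - 4*8) = (-13)**2*(-11 + 64 - 32) = 169*21 = 3549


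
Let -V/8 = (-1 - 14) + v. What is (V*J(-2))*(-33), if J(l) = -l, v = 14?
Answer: -528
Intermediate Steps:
V = 8 (V = -8*((-1 - 14) + 14) = -8*(-15 + 14) = -8*(-1) = 8)
(V*J(-2))*(-33) = (8*(-1*(-2)))*(-33) = (8*2)*(-33) = 16*(-33) = -528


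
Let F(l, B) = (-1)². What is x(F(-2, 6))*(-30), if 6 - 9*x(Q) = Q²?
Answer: -50/3 ≈ -16.667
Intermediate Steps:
F(l, B) = 1
x(Q) = ⅔ - Q²/9
x(F(-2, 6))*(-30) = (⅔ - ⅑*1²)*(-30) = (⅔ - ⅑*1)*(-30) = (⅔ - ⅑)*(-30) = (5/9)*(-30) = -50/3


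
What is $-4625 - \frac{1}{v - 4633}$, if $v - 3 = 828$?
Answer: $- \frac{17584249}{3802} \approx -4625.0$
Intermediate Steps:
$v = 831$ ($v = 3 + 828 = 831$)
$-4625 - \frac{1}{v - 4633} = -4625 - \frac{1}{831 - 4633} = -4625 - \frac{1}{-3802} = -4625 - - \frac{1}{3802} = -4625 + \frac{1}{3802} = - \frac{17584249}{3802}$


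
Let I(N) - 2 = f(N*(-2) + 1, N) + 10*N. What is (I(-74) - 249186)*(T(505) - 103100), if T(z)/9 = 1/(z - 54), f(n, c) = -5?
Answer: 11621221385539/451 ≈ 2.5768e+10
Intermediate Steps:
I(N) = -3 + 10*N (I(N) = 2 + (-5 + 10*N) = -3 + 10*N)
T(z) = 9/(-54 + z) (T(z) = 9/(z - 54) = 9/(-54 + z))
(I(-74) - 249186)*(T(505) - 103100) = ((-3 + 10*(-74)) - 249186)*(9/(-54 + 505) - 103100) = ((-3 - 740) - 249186)*(9/451 - 103100) = (-743 - 249186)*(9*(1/451) - 103100) = -249929*(9/451 - 103100) = -249929*(-46498091/451) = 11621221385539/451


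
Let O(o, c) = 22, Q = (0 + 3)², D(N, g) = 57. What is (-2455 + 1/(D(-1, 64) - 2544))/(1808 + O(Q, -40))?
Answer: -3052793/2275605 ≈ -1.3415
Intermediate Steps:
Q = 9 (Q = 3² = 9)
(-2455 + 1/(D(-1, 64) - 2544))/(1808 + O(Q, -40)) = (-2455 + 1/(57 - 2544))/(1808 + 22) = (-2455 + 1/(-2487))/1830 = (-2455 - 1/2487)*(1/1830) = -6105586/2487*1/1830 = -3052793/2275605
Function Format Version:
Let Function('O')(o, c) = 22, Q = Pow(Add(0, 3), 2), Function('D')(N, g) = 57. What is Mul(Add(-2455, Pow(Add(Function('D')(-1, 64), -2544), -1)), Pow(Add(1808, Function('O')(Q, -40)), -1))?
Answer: Rational(-3052793, 2275605) ≈ -1.3415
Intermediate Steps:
Q = 9 (Q = Pow(3, 2) = 9)
Mul(Add(-2455, Pow(Add(Function('D')(-1, 64), -2544), -1)), Pow(Add(1808, Function('O')(Q, -40)), -1)) = Mul(Add(-2455, Pow(Add(57, -2544), -1)), Pow(Add(1808, 22), -1)) = Mul(Add(-2455, Pow(-2487, -1)), Pow(1830, -1)) = Mul(Add(-2455, Rational(-1, 2487)), Rational(1, 1830)) = Mul(Rational(-6105586, 2487), Rational(1, 1830)) = Rational(-3052793, 2275605)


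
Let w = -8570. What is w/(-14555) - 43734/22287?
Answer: -29703252/21625819 ≈ -1.3735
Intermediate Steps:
w/(-14555) - 43734/22287 = -8570/(-14555) - 43734/22287 = -8570*(-1/14555) - 43734*1/22287 = 1714/2911 - 14578/7429 = -29703252/21625819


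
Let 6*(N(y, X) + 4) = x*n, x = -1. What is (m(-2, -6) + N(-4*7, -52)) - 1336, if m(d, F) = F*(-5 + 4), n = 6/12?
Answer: -16009/12 ≈ -1334.1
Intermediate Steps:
n = ½ (n = 6*(1/12) = ½ ≈ 0.50000)
m(d, F) = -F (m(d, F) = F*(-1) = -F)
N(y, X) = -49/12 (N(y, X) = -4 + (-1*½)/6 = -4 + (⅙)*(-½) = -4 - 1/12 = -49/12)
(m(-2, -6) + N(-4*7, -52)) - 1336 = (-1*(-6) - 49/12) - 1336 = (6 - 49/12) - 1336 = 23/12 - 1336 = -16009/12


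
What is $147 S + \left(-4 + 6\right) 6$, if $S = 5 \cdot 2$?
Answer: $1482$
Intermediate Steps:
$S = 10$
$147 S + \left(-4 + 6\right) 6 = 147 \cdot 10 + \left(-4 + 6\right) 6 = 1470 + 2 \cdot 6 = 1470 + 12 = 1482$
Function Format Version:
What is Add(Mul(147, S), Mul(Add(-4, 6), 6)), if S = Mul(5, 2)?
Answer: 1482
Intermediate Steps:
S = 10
Add(Mul(147, S), Mul(Add(-4, 6), 6)) = Add(Mul(147, 10), Mul(Add(-4, 6), 6)) = Add(1470, Mul(2, 6)) = Add(1470, 12) = 1482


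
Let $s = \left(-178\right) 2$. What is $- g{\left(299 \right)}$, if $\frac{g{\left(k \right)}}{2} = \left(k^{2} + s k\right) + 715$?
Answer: $32656$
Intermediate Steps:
$s = -356$
$g{\left(k \right)} = 1430 - 712 k + 2 k^{2}$ ($g{\left(k \right)} = 2 \left(\left(k^{2} - 356 k\right) + 715\right) = 2 \left(715 + k^{2} - 356 k\right) = 1430 - 712 k + 2 k^{2}$)
$- g{\left(299 \right)} = - (1430 - 212888 + 2 \cdot 299^{2}) = - (1430 - 212888 + 2 \cdot 89401) = - (1430 - 212888 + 178802) = \left(-1\right) \left(-32656\right) = 32656$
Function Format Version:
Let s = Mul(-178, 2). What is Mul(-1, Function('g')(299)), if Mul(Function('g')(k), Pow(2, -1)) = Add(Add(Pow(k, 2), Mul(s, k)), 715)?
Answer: 32656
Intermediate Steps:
s = -356
Function('g')(k) = Add(1430, Mul(-712, k), Mul(2, Pow(k, 2))) (Function('g')(k) = Mul(2, Add(Add(Pow(k, 2), Mul(-356, k)), 715)) = Mul(2, Add(715, Pow(k, 2), Mul(-356, k))) = Add(1430, Mul(-712, k), Mul(2, Pow(k, 2))))
Mul(-1, Function('g')(299)) = Mul(-1, Add(1430, Mul(-712, 299), Mul(2, Pow(299, 2)))) = Mul(-1, Add(1430, -212888, Mul(2, 89401))) = Mul(-1, Add(1430, -212888, 178802)) = Mul(-1, -32656) = 32656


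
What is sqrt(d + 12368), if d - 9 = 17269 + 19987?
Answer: sqrt(49633) ≈ 222.78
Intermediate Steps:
d = 37265 (d = 9 + (17269 + 19987) = 9 + 37256 = 37265)
sqrt(d + 12368) = sqrt(37265 + 12368) = sqrt(49633)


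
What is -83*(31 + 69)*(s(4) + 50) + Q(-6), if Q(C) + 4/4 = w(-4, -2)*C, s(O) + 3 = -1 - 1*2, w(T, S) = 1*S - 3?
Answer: -365171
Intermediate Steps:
w(T, S) = -3 + S (w(T, S) = S - 3 = -3 + S)
s(O) = -6 (s(O) = -3 + (-1 - 1*2) = -3 + (-1 - 2) = -3 - 3 = -6)
Q(C) = -1 - 5*C (Q(C) = -1 + (-3 - 2)*C = -1 - 5*C)
-83*(31 + 69)*(s(4) + 50) + Q(-6) = -83*(31 + 69)*(-6 + 50) + (-1 - 5*(-6)) = -8300*44 + (-1 + 30) = -83*4400 + 29 = -365200 + 29 = -365171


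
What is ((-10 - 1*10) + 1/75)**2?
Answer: 2247001/5625 ≈ 399.47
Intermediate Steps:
((-10 - 1*10) + 1/75)**2 = ((-10 - 10) + 1/75)**2 = (-20 + 1/75)**2 = (-1499/75)**2 = 2247001/5625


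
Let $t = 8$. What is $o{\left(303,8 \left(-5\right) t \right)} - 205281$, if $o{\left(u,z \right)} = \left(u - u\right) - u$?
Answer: $-205584$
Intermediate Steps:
$o{\left(u,z \right)} = - u$ ($o{\left(u,z \right)} = 0 - u = - u$)
$o{\left(303,8 \left(-5\right) t \right)} - 205281 = \left(-1\right) 303 - 205281 = -303 - 205281 = -205584$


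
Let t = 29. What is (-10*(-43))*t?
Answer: 12470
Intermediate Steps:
(-10*(-43))*t = -10*(-43)*29 = 430*29 = 12470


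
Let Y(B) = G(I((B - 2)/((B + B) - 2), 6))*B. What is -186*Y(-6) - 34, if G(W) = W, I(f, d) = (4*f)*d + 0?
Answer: 106898/7 ≈ 15271.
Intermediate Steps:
I(f, d) = 4*d*f (I(f, d) = 4*d*f + 0 = 4*d*f)
Y(B) = 24*B*(-2 + B)/(-2 + 2*B) (Y(B) = (4*6*((B - 2)/((B + B) - 2)))*B = (4*6*((-2 + B)/(2*B - 2)))*B = (4*6*((-2 + B)/(-2 + 2*B)))*B = (24*(-2 + B)/(-2 + 2*B))*B = 24*B*(-2 + B)/(-2 + 2*B))
-186*Y(-6) - 34 = -2232*(-6)*(-2 - 6)/(-1 - 6) - 34 = -2232*(-6)*(-8)/(-7) - 34 = -2232*(-6)*(-1)*(-8)/7 - 34 = -186*(-576/7) - 34 = 107136/7 - 34 = 106898/7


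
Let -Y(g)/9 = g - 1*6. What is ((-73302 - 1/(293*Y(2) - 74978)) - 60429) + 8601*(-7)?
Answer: -12495425339/64430 ≈ -1.9394e+5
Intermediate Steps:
Y(g) = 54 - 9*g (Y(g) = -9*(g - 1*6) = -9*(g - 6) = -9*(-6 + g) = 54 - 9*g)
((-73302 - 1/(293*Y(2) - 74978)) - 60429) + 8601*(-7) = ((-73302 - 1/(293*(54 - 9*2) - 74978)) - 60429) + 8601*(-7) = ((-73302 - 1/(293*(54 - 18) - 74978)) - 60429) - 60207 = ((-73302 - 1/(293*36 - 74978)) - 60429) - 60207 = ((-73302 - 1/(10548 - 74978)) - 60429) - 60207 = ((-73302 - 1/(-64430)) - 60429) - 60207 = ((-73302 - 1*(-1/64430)) - 60429) - 60207 = ((-73302 + 1/64430) - 60429) - 60207 = (-4722847859/64430 - 60429) - 60207 = -8616288329/64430 - 60207 = -12495425339/64430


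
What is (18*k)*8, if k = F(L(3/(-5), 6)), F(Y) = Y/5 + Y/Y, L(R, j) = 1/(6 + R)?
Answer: 448/3 ≈ 149.33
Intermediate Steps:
F(Y) = 1 + Y/5 (F(Y) = Y*(1/5) + 1 = Y/5 + 1 = 1 + Y/5)
k = 28/27 (k = 1 + 1/(5*(6 + 3/(-5))) = 1 + 1/(5*(6 + 3*(-1/5))) = 1 + 1/(5*(6 - 3/5)) = 1 + 1/(5*(27/5)) = 1 + (1/5)*(5/27) = 1 + 1/27 = 28/27 ≈ 1.0370)
(18*k)*8 = (18*(28/27))*8 = (56/3)*8 = 448/3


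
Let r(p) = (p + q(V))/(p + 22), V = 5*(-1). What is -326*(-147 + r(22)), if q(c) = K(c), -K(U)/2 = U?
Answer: 524534/11 ≈ 47685.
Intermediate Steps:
V = -5
K(U) = -2*U
q(c) = -2*c
r(p) = (10 + p)/(22 + p) (r(p) = (p - 2*(-5))/(p + 22) = (p + 10)/(22 + p) = (10 + p)/(22 + p))
-326*(-147 + r(22)) = -326*(-147 + (10 + 22)/(22 + 22)) = -326*(-147 + 32/44) = -326*(-147 + (1/44)*32) = -326*(-147 + 8/11) = -326*(-1609/11) = 524534/11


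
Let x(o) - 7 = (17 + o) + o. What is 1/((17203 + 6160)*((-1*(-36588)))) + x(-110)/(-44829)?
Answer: 55847303951/12773357749692 ≈ 0.0043722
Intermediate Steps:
x(o) = 24 + 2*o (x(o) = 7 + ((17 + o) + o) = 7 + (17 + 2*o) = 24 + 2*o)
1/((17203 + 6160)*((-1*(-36588)))) + x(-110)/(-44829) = 1/((17203 + 6160)*((-1*(-36588)))) + (24 + 2*(-110))/(-44829) = 1/(23363*36588) + (24 - 220)*(-1/44829) = (1/23363)*(1/36588) - 196*(-1/44829) = 1/854805444 + 196/44829 = 55847303951/12773357749692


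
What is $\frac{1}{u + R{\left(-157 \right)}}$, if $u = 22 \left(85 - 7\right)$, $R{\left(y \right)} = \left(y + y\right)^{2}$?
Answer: $\frac{1}{100312} \approx 9.9689 \cdot 10^{-6}$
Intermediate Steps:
$R{\left(y \right)} = 4 y^{2}$ ($R{\left(y \right)} = \left(2 y\right)^{2} = 4 y^{2}$)
$u = 1716$ ($u = 22 \cdot 78 = 1716$)
$\frac{1}{u + R{\left(-157 \right)}} = \frac{1}{1716 + 4 \left(-157\right)^{2}} = \frac{1}{1716 + 4 \cdot 24649} = \frac{1}{1716 + 98596} = \frac{1}{100312}$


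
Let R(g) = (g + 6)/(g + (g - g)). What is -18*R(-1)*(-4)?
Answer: -360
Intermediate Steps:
R(g) = (6 + g)/g (R(g) = (6 + g)/(g + 0) = (6 + g)/g)
-18*R(-1)*(-4) = -18*(6 - 1)/(-1)*(-4) = -(-18)*5*(-4) = -18*(-5)*(-4) = 90*(-4) = -360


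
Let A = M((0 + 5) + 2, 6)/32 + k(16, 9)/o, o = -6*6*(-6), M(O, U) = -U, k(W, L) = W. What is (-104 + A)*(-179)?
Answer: 8050883/432 ≈ 18636.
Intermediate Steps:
o = 216 (o = -36*(-6) = 216)
A = -49/432 (A = -1*6/32 + 16/216 = -6*1/32 + 16*(1/216) = -3/16 + 2/27 = -49/432 ≈ -0.11343)
(-104 + A)*(-179) = (-104 - 49/432)*(-179) = -44977/432*(-179) = 8050883/432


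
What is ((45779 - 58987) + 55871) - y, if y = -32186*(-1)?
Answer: 10477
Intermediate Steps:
y = 32186
((45779 - 58987) + 55871) - y = ((45779 - 58987) + 55871) - 1*32186 = (-13208 + 55871) - 32186 = 42663 - 32186 = 10477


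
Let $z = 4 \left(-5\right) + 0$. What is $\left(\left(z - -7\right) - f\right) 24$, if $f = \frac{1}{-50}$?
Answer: $- \frac{7788}{25} \approx -311.52$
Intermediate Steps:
$z = -20$ ($z = -20 + 0 = -20$)
$f = - \frac{1}{50} \approx -0.02$
$\left(\left(z - -7\right) - f\right) 24 = \left(\left(-20 - -7\right) - - \frac{1}{50}\right) 24 = \left(\left(-20 + 7\right) + \frac{1}{50}\right) 24 = \left(-13 + \frac{1}{50}\right) 24 = \left(- \frac{649}{50}\right) 24 = - \frac{7788}{25}$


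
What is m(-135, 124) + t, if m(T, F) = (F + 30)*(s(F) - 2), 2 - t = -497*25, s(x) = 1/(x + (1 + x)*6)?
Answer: 5296080/437 ≈ 12119.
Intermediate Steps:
s(x) = 1/(6 + 7*x) (s(x) = 1/(x + (6 + 6*x)) = 1/(6 + 7*x))
t = 12427 (t = 2 - (-497)*25 = 2 - 1*(-12425) = 2 + 12425 = 12427)
m(T, F) = (-2 + 1/(6 + 7*F))*(30 + F) (m(T, F) = (F + 30)*(1/(6 + 7*F) - 2) = (30 + F)*(-2 + 1/(6 + 7*F)) = (-2 + 1/(6 + 7*F))*(30 + F))
m(-135, 124) + t = (-330 - 431*124 - 14*124**2)/(6 + 7*124) + 12427 = (-330 - 53444 - 14*15376)/(6 + 868) + 12427 = (-330 - 53444 - 215264)/874 + 12427 = (1/874)*(-269038) + 12427 = -134519/437 + 12427 = 5296080/437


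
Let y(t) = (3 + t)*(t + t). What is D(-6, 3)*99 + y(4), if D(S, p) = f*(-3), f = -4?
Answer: 1244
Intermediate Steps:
D(S, p) = 12 (D(S, p) = -4*(-3) = 12)
y(t) = 2*t*(3 + t) (y(t) = (3 + t)*(2*t) = 2*t*(3 + t))
D(-6, 3)*99 + y(4) = 12*99 + 2*4*(3 + 4) = 1188 + 2*4*7 = 1188 + 56 = 1244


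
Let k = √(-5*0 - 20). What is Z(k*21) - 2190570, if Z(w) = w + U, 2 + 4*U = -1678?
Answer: -2190990 + 42*I*√5 ≈ -2.191e+6 + 93.915*I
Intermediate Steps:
k = 2*I*√5 (k = √(0 - 20) = √(-20) = 2*I*√5 ≈ 4.4721*I)
U = -420 (U = -½ + (¼)*(-1678) = -½ - 839/2 = -420)
Z(w) = -420 + w (Z(w) = w - 420 = -420 + w)
Z(k*21) - 2190570 = (-420 + (2*I*√5)*21) - 2190570 = (-420 + 42*I*√5) - 2190570 = -2190990 + 42*I*√5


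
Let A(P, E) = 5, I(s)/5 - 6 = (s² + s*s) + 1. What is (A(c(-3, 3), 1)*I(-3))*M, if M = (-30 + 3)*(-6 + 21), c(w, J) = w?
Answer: -253125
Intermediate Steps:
I(s) = 35 + 10*s² (I(s) = 30 + 5*((s² + s*s) + 1) = 30 + 5*((s² + s²) + 1) = 30 + 5*(2*s² + 1) = 30 + 5*(1 + 2*s²) = 30 + (5 + 10*s²) = 35 + 10*s²)
M = -405 (M = -27*15 = -405)
(A(c(-3, 3), 1)*I(-3))*M = (5*(35 + 10*(-3)²))*(-405) = (5*(35 + 10*9))*(-405) = (5*(35 + 90))*(-405) = (5*125)*(-405) = 625*(-405) = -253125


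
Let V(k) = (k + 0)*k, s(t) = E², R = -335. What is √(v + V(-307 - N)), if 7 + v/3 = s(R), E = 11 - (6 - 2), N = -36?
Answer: √73567 ≈ 271.23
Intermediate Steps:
E = 7 (E = 11 - 1*4 = 11 - 4 = 7)
s(t) = 49 (s(t) = 7² = 49)
v = 126 (v = -21 + 3*49 = -21 + 147 = 126)
V(k) = k² (V(k) = k*k = k²)
√(v + V(-307 - N)) = √(126 + (-307 - 1*(-36))²) = √(126 + (-307 + 36)²) = √(126 + (-271)²) = √(126 + 73441) = √73567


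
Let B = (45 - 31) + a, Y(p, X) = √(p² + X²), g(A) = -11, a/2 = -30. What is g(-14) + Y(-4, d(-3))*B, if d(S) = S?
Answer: -241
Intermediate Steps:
a = -60 (a = 2*(-30) = -60)
Y(p, X) = √(X² + p²)
B = -46 (B = (45 - 31) - 60 = 14 - 60 = -46)
g(-14) + Y(-4, d(-3))*B = -11 + √((-3)² + (-4)²)*(-46) = -11 + √(9 + 16)*(-46) = -11 + √25*(-46) = -11 + 5*(-46) = -11 - 230 = -241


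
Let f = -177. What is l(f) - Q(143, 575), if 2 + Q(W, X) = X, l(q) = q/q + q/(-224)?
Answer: -127951/224 ≈ -571.21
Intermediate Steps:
l(q) = 1 - q/224 (l(q) = 1 + q*(-1/224) = 1 - q/224)
Q(W, X) = -2 + X
l(f) - Q(143, 575) = (1 - 1/224*(-177)) - (-2 + 575) = (1 + 177/224) - 1*573 = 401/224 - 573 = -127951/224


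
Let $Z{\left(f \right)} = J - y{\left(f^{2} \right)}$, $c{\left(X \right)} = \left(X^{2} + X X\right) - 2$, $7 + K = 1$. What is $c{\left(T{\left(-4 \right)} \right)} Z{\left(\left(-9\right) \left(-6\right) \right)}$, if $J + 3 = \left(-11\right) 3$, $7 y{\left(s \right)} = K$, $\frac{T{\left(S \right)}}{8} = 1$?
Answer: $-4428$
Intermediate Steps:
$K = -6$ ($K = -7 + 1 = -6$)
$T{\left(S \right)} = 8$ ($T{\left(S \right)} = 8 \cdot 1 = 8$)
$y{\left(s \right)} = - \frac{6}{7}$ ($y{\left(s \right)} = \frac{1}{7} \left(-6\right) = - \frac{6}{7}$)
$J = -36$ ($J = -3 - 33 = -36$)
$c{\left(X \right)} = -2 + 2 X^{2}$ ($c{\left(X \right)} = \left(X^{2} + X^{2}\right) - 2 = 2 X^{2} - 2 = -2 + 2 X^{2}$)
$Z{\left(f \right)} = - \frac{246}{7}$ ($Z{\left(f \right)} = -36 - - \frac{6}{7} = -36 + \frac{6}{7} = - \frac{246}{7}$)
$c{\left(T{\left(-4 \right)} \right)} Z{\left(\left(-9\right) \left(-6\right) \right)} = \left(-2 + 2 \cdot 8^{2}\right) \left(- \frac{246}{7}\right) = \left(-2 + 2 \cdot 64\right) \left(- \frac{246}{7}\right) = \left(-2 + 128\right) \left(- \frac{246}{7}\right) = 126 \left(- \frac{246}{7}\right) = -4428$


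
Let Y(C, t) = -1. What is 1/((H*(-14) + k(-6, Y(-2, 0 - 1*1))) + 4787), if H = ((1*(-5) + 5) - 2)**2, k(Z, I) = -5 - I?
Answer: 1/4727 ≈ 0.00021155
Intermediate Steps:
H = 4 (H = ((-5 + 5) - 2)**2 = (0 - 2)**2 = (-2)**2 = 4)
1/((H*(-14) + k(-6, Y(-2, 0 - 1*1))) + 4787) = 1/((4*(-14) + (-5 - 1*(-1))) + 4787) = 1/((-56 + (-5 + 1)) + 4787) = 1/((-56 - 4) + 4787) = 1/(-60 + 4787) = 1/4727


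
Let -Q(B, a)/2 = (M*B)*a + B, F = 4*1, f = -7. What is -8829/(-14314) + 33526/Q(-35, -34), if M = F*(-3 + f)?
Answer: 660514997/681847390 ≈ 0.96871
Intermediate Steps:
F = 4
M = -40 (M = 4*(-3 - 7) = 4*(-10) = -40)
Q(B, a) = -2*B + 80*B*a (Q(B, a) = -2*((-40*B)*a + B) = -2*(-40*B*a + B) = -2*(B - 40*B*a) = -2*B + 80*B*a)
-8829/(-14314) + 33526/Q(-35, -34) = -8829/(-14314) + 33526/((2*(-35)*(-1 + 40*(-34)))) = -8829*(-1/14314) + 33526/((2*(-35)*(-1 - 1360))) = 8829/14314 + 33526/((2*(-35)*(-1361))) = 8829/14314 + 33526/95270 = 8829/14314 + 33526*(1/95270) = 8829/14314 + 16763/47635 = 660514997/681847390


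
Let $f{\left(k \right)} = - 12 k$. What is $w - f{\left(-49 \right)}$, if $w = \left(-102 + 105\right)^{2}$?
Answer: $-579$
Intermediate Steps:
$w = 9$ ($w = 3^{2} = 9$)
$w - f{\left(-49 \right)} = 9 - \left(-12\right) \left(-49\right) = 9 - 588 = -579$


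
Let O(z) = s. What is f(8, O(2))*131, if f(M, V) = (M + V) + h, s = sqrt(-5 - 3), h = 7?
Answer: 1965 + 262*I*sqrt(2) ≈ 1965.0 + 370.52*I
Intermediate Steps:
s = 2*I*sqrt(2) (s = sqrt(-8) = 2*I*sqrt(2) ≈ 2.8284*I)
O(z) = 2*I*sqrt(2)
f(M, V) = 7 + M + V (f(M, V) = (M + V) + 7 = 7 + M + V)
f(8, O(2))*131 = (7 + 8 + 2*I*sqrt(2))*131 = (15 + 2*I*sqrt(2))*131 = 1965 + 262*I*sqrt(2)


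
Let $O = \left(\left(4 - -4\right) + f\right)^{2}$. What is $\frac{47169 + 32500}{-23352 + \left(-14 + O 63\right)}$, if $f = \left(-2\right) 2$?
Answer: $- \frac{79669}{22358} \approx -3.5633$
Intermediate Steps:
$f = -4$
$O = 16$ ($O = \left(\left(4 - -4\right) - 4\right)^{2} = \left(\left(4 + 4\right) - 4\right)^{2} = \left(8 - 4\right)^{2} = 4^{2} = 16$)
$\frac{47169 + 32500}{-23352 + \left(-14 + O 63\right)} = \frac{47169 + 32500}{-23352 + \left(-14 + 16 \cdot 63\right)} = \frac{79669}{-23352 + \left(-14 + 1008\right)} = \frac{79669}{-23352 + 994} = \frac{79669}{-22358} = 79669 \left(- \frac{1}{22358}\right) = - \frac{79669}{22358}$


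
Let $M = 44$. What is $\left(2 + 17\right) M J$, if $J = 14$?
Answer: $11704$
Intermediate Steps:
$\left(2 + 17\right) M J = \left(2 + 17\right) 44 \cdot 14 = 19 \cdot 44 \cdot 14 = 836 \cdot 14 = 11704$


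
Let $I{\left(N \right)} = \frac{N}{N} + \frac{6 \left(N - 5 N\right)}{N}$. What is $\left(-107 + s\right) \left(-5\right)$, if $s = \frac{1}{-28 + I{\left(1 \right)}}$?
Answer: $\frac{27290}{51} \approx 535.1$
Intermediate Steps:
$I{\left(N \right)} = -23$ ($I{\left(N \right)} = 1 + \frac{6 \left(- 4 N\right)}{N} = 1 + \frac{\left(-24\right) N}{N} = 1 - 24 = -23$)
$s = - \frac{1}{51}$ ($s = \frac{1}{-28 - 23} = \frac{1}{-51} = - \frac{1}{51} \approx -0.019608$)
$\left(-107 + s\right) \left(-5\right) = \left(-107 - \frac{1}{51}\right) \left(-5\right) = \left(- \frac{5458}{51}\right) \left(-5\right) = \frac{27290}{51}$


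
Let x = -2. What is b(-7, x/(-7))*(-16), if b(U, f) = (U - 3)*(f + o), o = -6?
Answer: -6400/7 ≈ -914.29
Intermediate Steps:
b(U, f) = (-6 + f)*(-3 + U) (b(U, f) = (U - 3)*(f - 6) = (-3 + U)*(-6 + f) = (-6 + f)*(-3 + U))
b(-7, x/(-7))*(-16) = (18 - 6*(-7) - (-6)/(-7) - (-14)/(-7))*(-16) = (18 + 42 - (-6)*(-1)/7 - (-14)*(-1)/7)*(-16) = (18 + 42 - 3*2/7 - 7*2/7)*(-16) = (18 + 42 - 6/7 - 2)*(-16) = (400/7)*(-16) = -6400/7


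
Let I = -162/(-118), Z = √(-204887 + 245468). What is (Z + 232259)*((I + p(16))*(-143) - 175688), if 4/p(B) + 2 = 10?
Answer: -4822344145833/118 - 186865083*√501/118 ≈ -4.0903e+10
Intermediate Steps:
Z = 9*√501 (Z = √40581 = 9*√501 ≈ 201.45)
p(B) = ½ (p(B) = 4/(-2 + 10) = 4/8 = 4*(⅛) = ½)
I = 81/59 (I = -162*(-1/118) = 81/59 ≈ 1.3729)
(Z + 232259)*((I + p(16))*(-143) - 175688) = (9*√501 + 232259)*((81/59 + ½)*(-143) - 175688) = (232259 + 9*√501)*((221/118)*(-143) - 175688) = (232259 + 9*√501)*(-31603/118 - 175688) = (232259 + 9*√501)*(-20762787/118) = -4822344145833/118 - 186865083*√501/118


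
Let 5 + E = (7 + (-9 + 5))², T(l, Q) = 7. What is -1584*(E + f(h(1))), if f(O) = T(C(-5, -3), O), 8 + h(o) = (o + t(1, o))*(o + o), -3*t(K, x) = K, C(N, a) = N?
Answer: -17424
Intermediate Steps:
t(K, x) = -K/3
h(o) = -8 + 2*o*(-⅓ + o) (h(o) = -8 + (o - ⅓*1)*(o + o) = -8 + (o - ⅓)*(2*o) = -8 + (-⅓ + o)*(2*o) = -8 + 2*o*(-⅓ + o))
f(O) = 7
E = 4 (E = -5 + (7 + (-9 + 5))² = -5 + (7 - 4)² = -5 + 3² = -5 + 9 = 4)
-1584*(E + f(h(1))) = -1584*(4 + 7) = -1584*11 = -17424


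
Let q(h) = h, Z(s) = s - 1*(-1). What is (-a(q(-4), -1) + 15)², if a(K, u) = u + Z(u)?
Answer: 256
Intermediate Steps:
Z(s) = 1 + s (Z(s) = s + 1 = 1 + s)
a(K, u) = 1 + 2*u (a(K, u) = u + (1 + u) = 1 + 2*u)
(-a(q(-4), -1) + 15)² = (-(1 + 2*(-1)) + 15)² = (-(1 - 2) + 15)² = (-1*(-1) + 15)² = (1 + 15)² = 16² = 256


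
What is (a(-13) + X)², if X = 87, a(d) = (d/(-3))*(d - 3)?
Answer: 2809/9 ≈ 312.11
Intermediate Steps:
a(d) = -d*(-3 + d)/3 (a(d) = (d*(-⅓))*(-3 + d) = (-d/3)*(-3 + d) = -d*(-3 + d)/3)
(a(-13) + X)² = ((⅓)*(-13)*(3 - 1*(-13)) + 87)² = ((⅓)*(-13)*(3 + 13) + 87)² = ((⅓)*(-13)*16 + 87)² = (-208/3 + 87)² = (53/3)² = 2809/9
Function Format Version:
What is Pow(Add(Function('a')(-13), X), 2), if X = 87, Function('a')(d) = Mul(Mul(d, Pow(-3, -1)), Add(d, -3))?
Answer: Rational(2809, 9) ≈ 312.11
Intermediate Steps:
Function('a')(d) = Mul(Rational(-1, 3), d, Add(-3, d)) (Function('a')(d) = Mul(Mul(d, Rational(-1, 3)), Add(-3, d)) = Mul(Mul(Rational(-1, 3), d), Add(-3, d)) = Mul(Rational(-1, 3), d, Add(-3, d)))
Pow(Add(Function('a')(-13), X), 2) = Pow(Add(Mul(Rational(1, 3), -13, Add(3, Mul(-1, -13))), 87), 2) = Pow(Add(Mul(Rational(1, 3), -13, Add(3, 13)), 87), 2) = Pow(Add(Mul(Rational(1, 3), -13, 16), 87), 2) = Pow(Add(Rational(-208, 3), 87), 2) = Pow(Rational(53, 3), 2) = Rational(2809, 9)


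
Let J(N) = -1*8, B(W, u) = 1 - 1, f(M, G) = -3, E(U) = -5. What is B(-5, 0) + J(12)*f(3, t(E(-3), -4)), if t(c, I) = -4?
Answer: 24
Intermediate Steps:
B(W, u) = 0
J(N) = -8
B(-5, 0) + J(12)*f(3, t(E(-3), -4)) = 0 - 8*(-3) = 0 + 24 = 24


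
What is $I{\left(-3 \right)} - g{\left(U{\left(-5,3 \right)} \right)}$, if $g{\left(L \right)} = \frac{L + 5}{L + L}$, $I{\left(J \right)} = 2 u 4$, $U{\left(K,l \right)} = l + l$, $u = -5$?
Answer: $- \frac{491}{12} \approx -40.917$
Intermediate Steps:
$U{\left(K,l \right)} = 2 l$
$I{\left(J \right)} = -40$ ($I{\left(J \right)} = 2 \left(-5\right) 4 = \left(-10\right) 4 = -40$)
$g{\left(L \right)} = \frac{5 + L}{2 L}$
$I{\left(-3 \right)} - g{\left(U{\left(-5,3 \right)} \right)} = -40 - \frac{5 + 2 \cdot 3}{2 \cdot 2 \cdot 3} = -40 - \frac{5 + 6}{2 \cdot 6} = -40 - \frac{1}{2} \cdot \frac{1}{6} \cdot 11 = -40 - \frac{11}{12} = - \frac{491}{12}$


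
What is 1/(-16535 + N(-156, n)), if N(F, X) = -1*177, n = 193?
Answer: -1/16712 ≈ -5.9837e-5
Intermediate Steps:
N(F, X) = -177
1/(-16535 + N(-156, n)) = 1/(-16535 - 177) = 1/(-16712) = -1/16712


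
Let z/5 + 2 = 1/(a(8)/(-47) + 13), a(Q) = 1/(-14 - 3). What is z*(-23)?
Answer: 2297355/10388 ≈ 221.15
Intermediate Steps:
a(Q) = -1/17 (a(Q) = 1/(-17) = -1/17)
z = -99885/10388 (z = -10 + 5/(-1/17/(-47) + 13) = -10 + 5/(-1/17*(-1/47) + 13) = -10 + 5/(1/799 + 13) = -10 + 5/(10388/799) = -10 + 5*(799/10388) = -10 + 3995/10388 = -99885/10388 ≈ -9.6154)
z*(-23) = -99885/10388*(-23) = 2297355/10388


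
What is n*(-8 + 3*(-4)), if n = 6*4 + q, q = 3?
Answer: -540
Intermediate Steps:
n = 27 (n = 6*4 + 3 = 24 + 3 = 27)
n*(-8 + 3*(-4)) = 27*(-8 + 3*(-4)) = 27*(-8 - 12) = 27*(-20) = -540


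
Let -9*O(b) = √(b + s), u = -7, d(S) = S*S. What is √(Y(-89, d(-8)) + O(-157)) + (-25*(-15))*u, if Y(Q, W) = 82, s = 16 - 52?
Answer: -2625 + √(738 - I*√193)/3 ≈ -2615.9 - 0.085227*I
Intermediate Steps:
d(S) = S²
s = -36
O(b) = -√(-36 + b)/9 (O(b) = -√(b - 36)/9 = -√(-36 + b)/9)
√(Y(-89, d(-8)) + O(-157)) + (-25*(-15))*u = √(82 - √(-36 - 157)/9) - 25*(-15)*(-7) = √(82 - I*√193/9) + 375*(-7) = √(82 - I*√193/9) - 2625 = -2625 + √(82 - I*√193/9)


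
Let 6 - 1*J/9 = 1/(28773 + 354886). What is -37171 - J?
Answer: -14281706266/383659 ≈ -37225.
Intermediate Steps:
J = 20717577/383659 (J = 54 - 9/(28773 + 354886) = 54 - 9/383659 = 20717577/383659 ≈ 54.000)
-37171 - J = -37171 - 1*20717577/383659 = -37171 - 20717577/383659 = -14281706266/383659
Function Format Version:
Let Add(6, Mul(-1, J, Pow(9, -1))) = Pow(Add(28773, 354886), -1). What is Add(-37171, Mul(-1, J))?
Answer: Rational(-14281706266, 383659) ≈ -37225.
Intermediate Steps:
J = Rational(20717577, 383659) (J = Add(54, Mul(-9, Pow(Add(28773, 354886), -1))) = Add(54, Mul(-9, Pow(383659, -1))) = Add(54, Mul(-9, Rational(1, 383659))) = Add(54, Rational(-9, 383659)) = Rational(20717577, 383659) ≈ 54.000)
Add(-37171, Mul(-1, J)) = Add(-37171, Mul(-1, Rational(20717577, 383659))) = Add(-37171, Rational(-20717577, 383659)) = Rational(-14281706266, 383659)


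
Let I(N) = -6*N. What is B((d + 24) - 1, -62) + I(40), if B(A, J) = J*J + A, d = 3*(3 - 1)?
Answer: 3633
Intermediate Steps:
d = 6 (d = 3*2 = 6)
B(A, J) = A + J² (B(A, J) = J² + A = A + J²)
B((d + 24) - 1, -62) + I(40) = (((6 + 24) - 1) + (-62)²) - 6*40 = ((30 - 1) + 3844) - 240 = (29 + 3844) - 240 = 3873 - 240 = 3633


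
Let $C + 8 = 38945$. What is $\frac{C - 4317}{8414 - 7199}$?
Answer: $\frac{2308}{81} \approx 28.494$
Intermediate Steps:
$C = 38937$ ($C = -8 + 38945 = 38937$)
$\frac{C - 4317}{8414 - 7199} = \frac{38937 - 4317}{8414 - 7199} = \frac{34620}{1215} = 34620 \cdot \frac{1}{1215} = \frac{2308}{81}$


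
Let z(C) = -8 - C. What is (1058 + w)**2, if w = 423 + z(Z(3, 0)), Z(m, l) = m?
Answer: 2160900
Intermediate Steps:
w = 412 (w = 423 + (-8 - 1*3) = 423 + (-8 - 3) = 423 - 11 = 412)
(1058 + w)**2 = (1058 + 412)**2 = 1470**2 = 2160900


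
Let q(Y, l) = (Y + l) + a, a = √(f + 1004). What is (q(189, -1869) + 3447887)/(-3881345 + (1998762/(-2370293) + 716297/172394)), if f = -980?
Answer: -1408203893537460494/1586010497207760697 - 817248582884*√6/1586010497207760697 ≈ -0.88789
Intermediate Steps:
a = 2*√6 (a = √(-980 + 1004) = √24 = 2*√6 ≈ 4.8990)
q(Y, l) = Y + l + 2*√6 (q(Y, l) = (Y + l) + 2*√6 = Y + l + 2*√6)
(q(189, -1869) + 3447887)/(-3881345 + (1998762/(-2370293) + 716297/172394)) = ((189 - 1869 + 2*√6) + 3447887)/(-3881345 + (1998762/(-2370293) + 716297/172394)) = ((-1680 + 2*√6) + 3447887)/(-3881345 + (1998762*(-1/2370293) + 716297*(1/172394))) = (3446207 + 2*√6)/(-3881345 + (-1998762/2370293 + 716297/172394)) = (3446207 + 2*√6)/(-3881345 + 1353259188793/408624291442) = (3446207 + 2*√6)/(-1586010497207760697/408624291442) = (3446207 + 2*√6)*(-408624291442/1586010497207760697) = -1408203893537460494/1586010497207760697 - 817248582884*√6/1586010497207760697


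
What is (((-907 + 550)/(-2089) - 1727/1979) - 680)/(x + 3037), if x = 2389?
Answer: -1407055140/11215897403 ≈ -0.12545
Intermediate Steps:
(((-907 + 550)/(-2089) - 1727/1979) - 680)/(x + 3037) = (((-907 + 550)/(-2089) - 1727/1979) - 680)/(2389 + 3037) = ((-357*(-1/2089) - 1727*1/1979) - 680)/5426 = ((357/2089 - 1727/1979) - 680)*(1/5426) = (-2901200/4134131 - 680)*(1/5426) = -2814110280/4134131*1/5426 = -1407055140/11215897403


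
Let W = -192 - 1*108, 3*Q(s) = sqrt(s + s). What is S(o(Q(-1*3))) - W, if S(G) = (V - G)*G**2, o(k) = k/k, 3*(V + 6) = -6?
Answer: 291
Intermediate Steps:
V = -8 (V = -6 + (1/3)*(-6) = -6 - 2 = -8)
Q(s) = sqrt(2)*sqrt(s)/3 (Q(s) = sqrt(s + s)/3 = sqrt(2*s)/3 = (sqrt(2)*sqrt(s))/3 = sqrt(2)*sqrt(s)/3)
o(k) = 1
W = -300 (W = -192 - 108 = -300)
S(G) = G**2*(-8 - G) (S(G) = (-8 - G)*G**2 = G**2*(-8 - G))
S(o(Q(-1*3))) - W = 1**2*(-8 - 1*1) - 1*(-300) = 1*(-8 - 1) + 300 = 1*(-9) + 300 = -9 + 300 = 291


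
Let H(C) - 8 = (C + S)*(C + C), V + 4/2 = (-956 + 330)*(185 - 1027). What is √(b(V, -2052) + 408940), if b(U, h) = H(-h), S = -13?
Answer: 2*√2194251 ≈ 2962.6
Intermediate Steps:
V = 527090 (V = -2 + (-956 + 330)*(185 - 1027) = -2 - 626*(-842) = -2 + 527092 = 527090)
H(C) = 8 + 2*C*(-13 + C) (H(C) = 8 + (C - 13)*(C + C) = 8 + (-13 + C)*(2*C) = 8 + 2*C*(-13 + C))
b(U, h) = 8 + 2*h² + 26*h (b(U, h) = 8 - (-26)*h + 2*(-h)² = 8 + 26*h + 2*h² = 8 + 2*h² + 26*h)
√(b(V, -2052) + 408940) = √((8 + 2*(-2052)² + 26*(-2052)) + 408940) = √((8 + 2*4210704 - 53352) + 408940) = √((8 + 8421408 - 53352) + 408940) = √(8368064 + 408940) = √8777004 = 2*√2194251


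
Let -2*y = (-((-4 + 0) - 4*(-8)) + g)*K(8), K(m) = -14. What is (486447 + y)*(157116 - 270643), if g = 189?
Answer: -55352813498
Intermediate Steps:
y = 1127 (y = -(-((-4 + 0) - 4*(-8)) + 189)*(-14)/2 = -(-(-4 + 32) + 189)*(-14)/2 = -(-1*28 + 189)*(-14)/2 = -(-28 + 189)*(-14)/2 = -161*(-14)/2 = -1/2*(-2254) = 1127)
(486447 + y)*(157116 - 270643) = (486447 + 1127)*(157116 - 270643) = 487574*(-113527) = -55352813498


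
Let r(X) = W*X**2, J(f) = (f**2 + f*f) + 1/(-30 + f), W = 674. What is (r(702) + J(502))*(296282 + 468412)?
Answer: 60033312894211083/236 ≈ 2.5438e+14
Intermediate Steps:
J(f) = 1/(-30 + f) + 2*f**2 (J(f) = (f**2 + f**2) + 1/(-30 + f) = 2*f**2 + 1/(-30 + f) = 1/(-30 + f) + 2*f**2)
r(X) = 674*X**2
(r(702) + J(502))*(296282 + 468412) = (674*702**2 + (1 - 60*502**2 + 2*502**3)/(-30 + 502))*(296282 + 468412) = (674*492804 + (1 - 60*252004 + 2*126506008)/472)*764694 = (332149896 + (1 - 15120240 + 253012016)/472)*764694 = (332149896 + (1/472)*237891777)*764694 = (332149896 + 237891777/472)*764694 = (157012642689/472)*764694 = 60033312894211083/236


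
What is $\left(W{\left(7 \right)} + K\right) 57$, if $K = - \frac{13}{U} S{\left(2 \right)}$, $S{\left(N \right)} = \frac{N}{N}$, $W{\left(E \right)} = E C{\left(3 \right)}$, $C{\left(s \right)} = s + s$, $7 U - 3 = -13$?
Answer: $\frac{29127}{10} \approx 2912.7$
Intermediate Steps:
$U = - \frac{10}{7}$ ($U = \frac{3}{7} + \frac{1}{7} \left(-13\right) = \frac{3}{7} - \frac{13}{7} = - \frac{10}{7} \approx -1.4286$)
$C{\left(s \right)} = 2 s$
$W{\left(E \right)} = 6 E$ ($W{\left(E \right)} = E 2 \cdot 3 = E 6 = 6 E$)
$S{\left(N \right)} = 1$
$K = \frac{91}{10}$ ($K = - \frac{13}{- \frac{10}{7}} \cdot 1 = \left(-13\right) \left(- \frac{7}{10}\right) 1 = \frac{91}{10} \cdot 1 = \frac{91}{10} \approx 9.1$)
$\left(W{\left(7 \right)} + K\right) 57 = \left(6 \cdot 7 + \frac{91}{10}\right) 57 = \left(42 + \frac{91}{10}\right) 57 = \frac{511}{10} \cdot 57 = \frac{29127}{10}$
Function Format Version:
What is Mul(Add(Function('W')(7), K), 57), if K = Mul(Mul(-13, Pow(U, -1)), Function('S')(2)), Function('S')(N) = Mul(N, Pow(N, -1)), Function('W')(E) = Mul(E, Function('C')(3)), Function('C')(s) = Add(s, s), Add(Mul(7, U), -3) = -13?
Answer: Rational(29127, 10) ≈ 2912.7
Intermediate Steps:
U = Rational(-10, 7) (U = Add(Rational(3, 7), Mul(Rational(1, 7), -13)) = Add(Rational(3, 7), Rational(-13, 7)) = Rational(-10, 7) ≈ -1.4286)
Function('C')(s) = Mul(2, s)
Function('W')(E) = Mul(6, E) (Function('W')(E) = Mul(E, Mul(2, 3)) = Mul(E, 6) = Mul(6, E))
Function('S')(N) = 1
K = Rational(91, 10) (K = Mul(Mul(-13, Pow(Rational(-10, 7), -1)), 1) = Mul(Mul(-13, Rational(-7, 10)), 1) = Mul(Rational(91, 10), 1) = Rational(91, 10) ≈ 9.1000)
Mul(Add(Function('W')(7), K), 57) = Mul(Add(Mul(6, 7), Rational(91, 10)), 57) = Mul(Add(42, Rational(91, 10)), 57) = Mul(Rational(511, 10), 57) = Rational(29127, 10)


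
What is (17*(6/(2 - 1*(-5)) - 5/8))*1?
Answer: 221/56 ≈ 3.9464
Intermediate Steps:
(17*(6/(2 - 1*(-5)) - 5/8))*1 = (17*(6/(2 + 5) - 5*1/8))*1 = (17*(6/7 - 5/8))*1 = (17*(13/56))*1 = (221/56)*1 = 221/56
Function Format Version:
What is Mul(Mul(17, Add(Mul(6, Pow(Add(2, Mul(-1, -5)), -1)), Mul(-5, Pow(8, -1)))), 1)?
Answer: Rational(221, 56) ≈ 3.9464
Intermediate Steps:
Mul(Mul(17, Add(Mul(6, Pow(Add(2, Mul(-1, -5)), -1)), Mul(-5, Pow(8, -1)))), 1) = Mul(Mul(17, Add(Mul(6, Pow(Add(2, 5), -1)), Mul(-5, Rational(1, 8)))), 1) = Mul(Mul(17, Add(Mul(6, Pow(7, -1)), Rational(-5, 8))), 1) = Mul(Mul(17, Add(Mul(6, Rational(1, 7)), Rational(-5, 8))), 1) = Mul(Mul(17, Add(Rational(6, 7), Rational(-5, 8))), 1) = Mul(Mul(17, Rational(13, 56)), 1) = Mul(Rational(221, 56), 1) = Rational(221, 56)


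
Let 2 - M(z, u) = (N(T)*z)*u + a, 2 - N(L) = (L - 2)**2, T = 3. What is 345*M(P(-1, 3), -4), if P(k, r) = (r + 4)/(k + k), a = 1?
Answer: -4485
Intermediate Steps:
N(L) = 2 - (-2 + L)**2 (N(L) = 2 - (L - 2)**2 = 2 - (-2 + L)**2)
P(k, r) = (4 + r)/(2*k) (P(k, r) = (4 + r)/((2*k)) = (4 + r)*(1/(2*k)) = (4 + r)/(2*k))
M(z, u) = 1 - u*z (M(z, u) = 2 - (((2 - (-2 + 3)**2)*z)*u + 1) = 2 - (((2 - 1*1**2)*z)*u + 1) = 2 - (((2 - 1*1)*z)*u + 1) = 2 - (((2 - 1)*z)*u + 1) = 2 - ((1*z)*u + 1) = 2 - (z*u + 1) = 2 - (u*z + 1) = 2 - (1 + u*z) = 2 + (-1 - u*z) = 1 - u*z)
345*M(P(-1, 3), -4) = 345*(1 - 1*(-4)*(1/2)*(4 + 3)/(-1)) = 345*(1 - 1*(-4)*(1/2)*(-1)*7) = 345*(1 - 1*(-4)*(-7/2)) = 345*(1 - 14) = 345*(-13) = -4485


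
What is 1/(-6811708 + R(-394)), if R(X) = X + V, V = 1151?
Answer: -1/6810951 ≈ -1.4682e-7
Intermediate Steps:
R(X) = 1151 + X (R(X) = X + 1151 = 1151 + X)
1/(-6811708 + R(-394)) = 1/(-6811708 + (1151 - 394)) = 1/(-6811708 + 757) = 1/(-6810951) = -1/6810951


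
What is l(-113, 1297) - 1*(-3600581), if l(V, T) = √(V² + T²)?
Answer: 3600581 + √1694978 ≈ 3.6019e+6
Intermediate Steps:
l(V, T) = √(T² + V²)
l(-113, 1297) - 1*(-3600581) = √(1297² + (-113)²) - 1*(-3600581) = √(1682209 + 12769) + 3600581 = √1694978 + 3600581 = 3600581 + √1694978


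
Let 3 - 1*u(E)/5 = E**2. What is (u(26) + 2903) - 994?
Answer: -1456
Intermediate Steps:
u(E) = 15 - 5*E**2
(u(26) + 2903) - 994 = ((15 - 5*26**2) + 2903) - 994 = ((15 - 5*676) + 2903) - 994 = ((15 - 3380) + 2903) - 994 = (-3365 + 2903) - 994 = -462 - 994 = -1456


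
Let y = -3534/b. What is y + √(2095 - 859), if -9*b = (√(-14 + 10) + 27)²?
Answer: 23059350/537289 + 2*√309 - 3435048*I/537289 ≈ 78.075 - 6.3933*I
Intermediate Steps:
b = -(27 + 2*I)²/9 (b = -(√(-14 + 10) + 27)²/9 = -(√(-4) + 27)²/9 = -(2*I + 27)²/9 = -(27 + 2*I)²/9 ≈ -80.556 - 12.0*I)
y = -286254*(-725/9 + 12*I)/537289 (y = -3534*81*(-725/9 + 12*I)/537289 = -286254*(-725/9 + 12*I)/537289 ≈ 42.918 - 6.3933*I)
y + √(2095 - 859) = (23059350/537289 - 3435048*I/537289) + √(2095 - 859) = (23059350/537289 - 3435048*I/537289) + √1236 = (23059350/537289 - 3435048*I/537289) + 2*√309 = 23059350/537289 + 2*√309 - 3435048*I/537289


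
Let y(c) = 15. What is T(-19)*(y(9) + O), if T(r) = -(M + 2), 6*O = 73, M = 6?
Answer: -652/3 ≈ -217.33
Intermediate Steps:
O = 73/6 (O = (⅙)*73 = 73/6 ≈ 12.167)
T(r) = -8 (T(r) = -(6 + 2) = -1*8 = -8)
T(-19)*(y(9) + O) = -8*(15 + 73/6) = -8*163/6 = -652/3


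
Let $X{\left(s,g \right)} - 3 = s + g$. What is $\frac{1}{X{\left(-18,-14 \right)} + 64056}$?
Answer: $\frac{1}{64027} \approx 1.5618 \cdot 10^{-5}$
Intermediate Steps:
$X{\left(s,g \right)} = 3 + g + s$ ($X{\left(s,g \right)} = 3 + \left(s + g\right) = 3 + \left(g + s\right) = 3 + g + s$)
$\frac{1}{X{\left(-18,-14 \right)} + 64056} = \frac{1}{\left(3 - 14 - 18\right) + 64056} = \frac{1}{-29 + 64056} = \frac{1}{64027}$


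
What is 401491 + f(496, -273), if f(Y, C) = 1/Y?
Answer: 199139537/496 ≈ 4.0149e+5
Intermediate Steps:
401491 + f(496, -273) = 401491 + 1/496 = 199139537/496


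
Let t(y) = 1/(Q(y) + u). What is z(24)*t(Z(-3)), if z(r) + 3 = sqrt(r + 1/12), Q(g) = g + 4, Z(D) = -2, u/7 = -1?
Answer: 3/5 - 17*sqrt(3)/30 ≈ -0.38150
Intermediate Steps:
u = -7 (u = 7*(-1) = -7)
Q(g) = 4 + g
t(y) = 1/(-3 + y) (t(y) = 1/((4 + y) - 7) = 1/(-3 + y))
z(r) = -3 + sqrt(1/12 + r) (z(r) = -3 + sqrt(r + 1/12) = -3 + sqrt(1/12 + r))
z(24)*t(Z(-3)) = (-3 + sqrt(3 + 36*24)/6)/(-3 - 2) = (-3 + sqrt(3 + 864)/6)/(-5) = (-3 + sqrt(867)/6)*(-1/5) = (-3 + (17*sqrt(3))/6)*(-1/5) = (-3 + 17*sqrt(3)/6)*(-1/5) = 3/5 - 17*sqrt(3)/30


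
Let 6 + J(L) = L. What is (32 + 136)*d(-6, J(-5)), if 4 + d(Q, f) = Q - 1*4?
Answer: -2352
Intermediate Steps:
J(L) = -6 + L
d(Q, f) = -8 + Q (d(Q, f) = -4 + (Q - 1*4) = -4 + (Q - 4) = -4 + (-4 + Q) = -8 + Q)
(32 + 136)*d(-6, J(-5)) = (32 + 136)*(-8 - 6) = 168*(-14) = -2352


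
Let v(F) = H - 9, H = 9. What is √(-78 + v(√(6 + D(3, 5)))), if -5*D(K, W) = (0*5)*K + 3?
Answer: I*√78 ≈ 8.8318*I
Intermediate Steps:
D(K, W) = -⅗ (D(K, W) = -((0*5)*K + 3)/5 = -(0*K + 3)/5 = -(0 + 3)/5 = -⅕*3 = -⅗)
v(F) = 0 (v(F) = 9 - 9 = 0)
√(-78 + v(√(6 + D(3, 5)))) = √(-78 + 0) = √(-78) = I*√78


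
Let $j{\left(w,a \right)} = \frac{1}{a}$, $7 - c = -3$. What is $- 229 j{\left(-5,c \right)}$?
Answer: $- \frac{229}{10} \approx -22.9$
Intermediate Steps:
$c = 10$ ($c = 7 - -3 = 7 + 3 = 10$)
$- 229 j{\left(-5,c \right)} = - \frac{229}{10}$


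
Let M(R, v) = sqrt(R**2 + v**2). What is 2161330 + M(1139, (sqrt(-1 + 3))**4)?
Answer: 2161330 + sqrt(1297337) ≈ 2.1625e+6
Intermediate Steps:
2161330 + M(1139, (sqrt(-1 + 3))**4) = 2161330 + sqrt(1139**2 + ((sqrt(-1 + 3))**4)**2) = 2161330 + sqrt(1297321 + ((sqrt(2))**4)**2) = 2161330 + sqrt(1297321 + 4**2) = 2161330 + sqrt(1297321 + 16) = 2161330 + sqrt(1297337)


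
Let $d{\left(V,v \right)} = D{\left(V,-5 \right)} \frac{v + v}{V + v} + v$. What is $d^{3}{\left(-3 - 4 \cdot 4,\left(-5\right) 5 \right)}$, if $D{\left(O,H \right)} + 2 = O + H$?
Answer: $- \frac{216000000}{1331} \approx -1.6228 \cdot 10^{5}$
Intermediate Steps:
$D{\left(O,H \right)} = -2 + H + O$ ($D{\left(O,H \right)} = -2 + \left(O + H\right) = -2 + \left(H + O\right) = -2 + H + O$)
$d{\left(V,v \right)} = v + \frac{2 v \left(-7 + V\right)}{V + v}$ ($d{\left(V,v \right)} = \left(-2 - 5 + V\right) \frac{v + v}{V + v} + v = \left(-7 + V\right) \frac{2 v}{V + v} + v = \frac{2 v \left(-7 + V\right)}{V + v} + v = v + \frac{2 v \left(-7 + V\right)}{V + v}$)
$d^{3}{\left(-3 - 4 \cdot 4,\left(-5\right) 5 \right)} = \left(\frac{\left(-5\right) 5 \left(-14 - 25 + 3 \left(-3 - 4 \cdot 4\right)\right)}{\left(-3 - 4 \cdot 4\right) - 25}\right)^{3} = \left(- \frac{25 \left(-14 - 25 + 3 \left(-3 - 16\right)\right)}{\left(-3 - 16\right) - 25}\right)^{3} = \left(- \frac{25 \left(-14 - 25 + 3 \left(-19\right)\right)}{-19 - 25}\right)^{3} = \left(- \frac{25 \left(-14 - 25 - 57\right)}{-44}\right)^{3} = \left(\left(-25\right) \left(- \frac{1}{44}\right) \left(-96\right)\right)^{3} = \left(- \frac{600}{11}\right)^{3} = - \frac{216000000}{1331}$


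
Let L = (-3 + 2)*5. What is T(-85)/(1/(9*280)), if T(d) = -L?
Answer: 12600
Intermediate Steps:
L = -5 (L = -1*5 = -5)
T(d) = 5 (T(d) = -1*(-5) = 5)
T(-85)/(1/(9*280)) = 5/(1/(9*280)) = 5/(1/2520) = 5*2520 = 12600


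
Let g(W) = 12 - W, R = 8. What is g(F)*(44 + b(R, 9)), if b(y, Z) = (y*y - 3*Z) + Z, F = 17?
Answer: -450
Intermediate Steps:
b(y, Z) = y² - 2*Z (b(y, Z) = (y² - 3*Z) + Z = y² - 2*Z)
g(F)*(44 + b(R, 9)) = (12 - 1*17)*(44 + (8² - 2*9)) = (12 - 17)*(44 + (64 - 18)) = -5*(44 + 46) = -5*90 = -450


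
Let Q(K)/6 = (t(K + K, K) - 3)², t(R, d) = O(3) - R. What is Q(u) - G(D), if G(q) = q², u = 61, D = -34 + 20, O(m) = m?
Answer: 89108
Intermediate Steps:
D = -14
t(R, d) = 3 - R
Q(K) = 24*K² (Q(K) = 6*((3 - (K + K)) - 3)² = 6*((3 - 2*K) - 3)² = 6*(-2*K)² = 6*(4*K²) = 24*K²)
Q(u) - G(D) = 24*61² - 1*(-14)² = 24*3721 - 1*196 = 89304 - 196 = 89108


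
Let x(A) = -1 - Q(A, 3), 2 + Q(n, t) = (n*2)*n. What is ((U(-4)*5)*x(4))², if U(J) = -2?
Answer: 96100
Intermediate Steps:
Q(n, t) = -2 + 2*n² (Q(n, t) = -2 + (n*2)*n = -2 + (2*n)*n = -2 + 2*n²)
x(A) = 1 - 2*A² (x(A) = -1 - (-2 + 2*A²) = -1 + (2 - 2*A²) = 1 - 2*A²)
((U(-4)*5)*x(4))² = ((-2*5)*(1 - 2*4²))² = (-10*(1 - 2*16))² = (-10*(1 - 32))² = (-10*(-31))² = 310² = 96100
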